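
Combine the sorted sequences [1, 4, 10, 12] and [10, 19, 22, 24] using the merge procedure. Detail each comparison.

Merging process:

Compare 1 vs 10: take 1 from left. Merged: [1]
Compare 4 vs 10: take 4 from left. Merged: [1, 4]
Compare 10 vs 10: take 10 from left. Merged: [1, 4, 10]
Compare 12 vs 10: take 10 from right. Merged: [1, 4, 10, 10]
Compare 12 vs 19: take 12 from left. Merged: [1, 4, 10, 10, 12]
Append remaining from right: [19, 22, 24]. Merged: [1, 4, 10, 10, 12, 19, 22, 24]

Final merged array: [1, 4, 10, 10, 12, 19, 22, 24]
Total comparisons: 5

The merged array is [1, 4, 10, 10, 12, 19, 22, 24], requiring 5 comparisons. The merge step runs in O(n) time where n is the total number of elements.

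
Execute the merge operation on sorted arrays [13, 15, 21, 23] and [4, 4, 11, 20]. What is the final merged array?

Merging process:

Compare 13 vs 4: take 4 from right. Merged: [4]
Compare 13 vs 4: take 4 from right. Merged: [4, 4]
Compare 13 vs 11: take 11 from right. Merged: [4, 4, 11]
Compare 13 vs 20: take 13 from left. Merged: [4, 4, 11, 13]
Compare 15 vs 20: take 15 from left. Merged: [4, 4, 11, 13, 15]
Compare 21 vs 20: take 20 from right. Merged: [4, 4, 11, 13, 15, 20]
Append remaining from left: [21, 23]. Merged: [4, 4, 11, 13, 15, 20, 21, 23]

Final merged array: [4, 4, 11, 13, 15, 20, 21, 23]
Total comparisons: 6

The merged array is [4, 4, 11, 13, 15, 20, 21, 23], requiring 6 comparisons. The merge step runs in O(n) time where n is the total number of elements.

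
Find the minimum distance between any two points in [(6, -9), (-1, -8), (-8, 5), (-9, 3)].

Computing all pairwise distances among 4 points:

d((6, -9), (-1, -8)) = 7.0711
d((6, -9), (-8, 5)) = 19.799
d((6, -9), (-9, 3)) = 19.2094
d((-1, -8), (-8, 5)) = 14.7648
d((-1, -8), (-9, 3)) = 13.6015
d((-8, 5), (-9, 3)) = 2.2361 <-- minimum

Closest pair: (-8, 5) and (-9, 3) with distance 2.2361

The closest pair is (-8, 5) and (-9, 3) with Euclidean distance 2.2361. For 4 points, brute-force pairwise comparison is shown above. For large n, the divide-and-conquer algorithm (sort by x, recurse on halves, check the dividing strip) achieves O(n log n).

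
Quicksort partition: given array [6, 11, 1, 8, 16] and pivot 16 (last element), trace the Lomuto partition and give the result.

Lomuto partition with pivot = 16:

Initial array: [6, 11, 1, 8, 16]

arr[0]=6 <= 16: swap with position 0, array becomes [6, 11, 1, 8, 16]
arr[1]=11 <= 16: swap with position 1, array becomes [6, 11, 1, 8, 16]
arr[2]=1 <= 16: swap with position 2, array becomes [6, 11, 1, 8, 16]
arr[3]=8 <= 16: swap with position 3, array becomes [6, 11, 1, 8, 16]

Place pivot at position 4: [6, 11, 1, 8, 16]
Pivot position: 4

After partitioning with pivot 16, the array becomes [6, 11, 1, 8, 16]. The pivot is placed at index 4. All elements to the left of the pivot are <= 16, and all elements to the right are > 16.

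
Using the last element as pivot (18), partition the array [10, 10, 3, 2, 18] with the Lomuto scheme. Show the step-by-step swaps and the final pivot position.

Lomuto partition with pivot = 18:

Initial array: [10, 10, 3, 2, 18]

arr[0]=10 <= 18: swap with position 0, array becomes [10, 10, 3, 2, 18]
arr[1]=10 <= 18: swap with position 1, array becomes [10, 10, 3, 2, 18]
arr[2]=3 <= 18: swap with position 2, array becomes [10, 10, 3, 2, 18]
arr[3]=2 <= 18: swap with position 3, array becomes [10, 10, 3, 2, 18]

Place pivot at position 4: [10, 10, 3, 2, 18]
Pivot position: 4

After partitioning with pivot 18, the array becomes [10, 10, 3, 2, 18]. The pivot is placed at index 4. All elements to the left of the pivot are <= 18, and all elements to the right are > 18.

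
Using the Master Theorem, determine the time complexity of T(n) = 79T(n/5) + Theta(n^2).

Master Theorem for T(n) = 79T(n/5) + O(n^2):

a = 79, b = 5, c = 2
log_b(a) = log_5(79) = 2.7149

Case 1: c = 2 < log_5(79) = 2.7149
T(n) = O(n^(log_5 79))

For T(n) = 79T(n/5) + O(n^2): log_5(79) = 2.7149. This is Case 1 of the Master Theorem (c < log_b(a), work dominated by leaves), giving O(n^(log_5 79)).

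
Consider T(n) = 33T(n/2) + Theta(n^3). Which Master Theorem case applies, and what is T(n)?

Master Theorem for T(n) = 33T(n/2) + O(n^3):

a = 33, b = 2, c = 3
log_b(a) = log_2(33) = 5.0444

Case 1: c = 3 < log_2(33) = 5.0444
T(n) = O(n^(log_2 33))

For T(n) = 33T(n/2) + O(n^3): log_2(33) = 5.0444. This is Case 1 of the Master Theorem (c < log_b(a), work dominated by leaves), giving O(n^(log_2 33)).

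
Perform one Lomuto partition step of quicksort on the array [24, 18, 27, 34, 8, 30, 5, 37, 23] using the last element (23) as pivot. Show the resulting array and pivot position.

Lomuto partition with pivot = 23:

Initial array: [24, 18, 27, 34, 8, 30, 5, 37, 23]

arr[0]=24 > 23: no swap
arr[1]=18 <= 23: swap with position 0, array becomes [18, 24, 27, 34, 8, 30, 5, 37, 23]
arr[2]=27 > 23: no swap
arr[3]=34 > 23: no swap
arr[4]=8 <= 23: swap with position 1, array becomes [18, 8, 27, 34, 24, 30, 5, 37, 23]
arr[5]=30 > 23: no swap
arr[6]=5 <= 23: swap with position 2, array becomes [18, 8, 5, 34, 24, 30, 27, 37, 23]
arr[7]=37 > 23: no swap

Place pivot at position 3: [18, 8, 5, 23, 24, 30, 27, 37, 34]
Pivot position: 3

After partitioning with pivot 23, the array becomes [18, 8, 5, 23, 24, 30, 27, 37, 34]. The pivot is placed at index 3. All elements to the left of the pivot are <= 23, and all elements to the right are > 23.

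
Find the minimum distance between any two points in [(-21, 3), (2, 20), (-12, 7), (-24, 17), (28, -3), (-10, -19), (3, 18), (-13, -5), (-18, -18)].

Computing all pairwise distances among 9 points:

d((-21, 3), (2, 20)) = 28.6007
d((-21, 3), (-12, 7)) = 9.8489
d((-21, 3), (-24, 17)) = 14.3178
d((-21, 3), (28, -3)) = 49.366
d((-21, 3), (-10, -19)) = 24.5967
d((-21, 3), (3, 18)) = 28.3019
d((-21, 3), (-13, -5)) = 11.3137
d((-21, 3), (-18, -18)) = 21.2132
d((2, 20), (-12, 7)) = 19.105
d((2, 20), (-24, 17)) = 26.1725
d((2, 20), (28, -3)) = 34.7131
d((2, 20), (-10, -19)) = 40.8044
d((2, 20), (3, 18)) = 2.2361 <-- minimum
d((2, 20), (-13, -5)) = 29.1548
d((2, 20), (-18, -18)) = 42.9418
d((-12, 7), (-24, 17)) = 15.6205
d((-12, 7), (28, -3)) = 41.2311
d((-12, 7), (-10, -19)) = 26.0768
d((-12, 7), (3, 18)) = 18.6011
d((-12, 7), (-13, -5)) = 12.0416
d((-12, 7), (-18, -18)) = 25.7099
d((-24, 17), (28, -3)) = 55.7136
d((-24, 17), (-10, -19)) = 38.6264
d((-24, 17), (3, 18)) = 27.0185
d((-24, 17), (-13, -5)) = 24.5967
d((-24, 17), (-18, -18)) = 35.5106
d((28, -3), (-10, -19)) = 41.2311
d((28, -3), (3, 18)) = 32.6497
d((28, -3), (-13, -5)) = 41.0488
d((28, -3), (-18, -18)) = 48.3839
d((-10, -19), (3, 18)) = 39.2173
d((-10, -19), (-13, -5)) = 14.3178
d((-10, -19), (-18, -18)) = 8.0623
d((3, 18), (-13, -5)) = 28.0179
d((3, 18), (-18, -18)) = 41.6773
d((-13, -5), (-18, -18)) = 13.9284

Closest pair: (2, 20) and (3, 18) with distance 2.2361

The closest pair is (2, 20) and (3, 18) with Euclidean distance 2.2361. For 9 points, brute-force pairwise comparison is shown above. For large n, the divide-and-conquer algorithm (sort by x, recurse on halves, check the dividing strip) achieves O(n log n).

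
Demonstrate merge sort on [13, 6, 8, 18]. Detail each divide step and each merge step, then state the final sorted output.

Merge sort trace:

Split: [13, 6, 8, 18] -> [13, 6] and [8, 18]
  Split: [13, 6] -> [13] and [6]
  Merge: [13] + [6] -> [6, 13]
  Split: [8, 18] -> [8] and [18]
  Merge: [8] + [18] -> [8, 18]
Merge: [6, 13] + [8, 18] -> [6, 8, 13, 18]

Final sorted array: [6, 8, 13, 18]

The merge sort proceeds by recursively splitting the array and merging sorted halves.
After all merges, the sorted array is [6, 8, 13, 18].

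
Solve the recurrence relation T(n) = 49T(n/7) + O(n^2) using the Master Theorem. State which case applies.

Master Theorem for T(n) = 49T(n/7) + O(n^2):

a = 49, b = 7, c = 2
log_b(a) = log_7(49) = 2.0000

Case 2: c = 2 = log_7(49) = 2.0000
T(n) = O(n^2 log n) = O(n^2 log n)

For T(n) = 49T(n/7) + O(n^2): log_7(49) = 2.0000. This is Case 2 of the Master Theorem (c = log_b(a), equal work at all levels), giving O(n^2 log n).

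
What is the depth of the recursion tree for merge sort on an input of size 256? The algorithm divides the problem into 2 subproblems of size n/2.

For divide and conquer with division factor 2:

Problem sizes at each level:
Level 0: 256
Level 1: 128
Level 2: 64
Level 3: 32
Level 4: 16
Level 5: 8
Level 6: 4
Level 7: 2
Level 8: 1

The root is level 0 and the size-1 base case is level 8 (the tree spans levels 0 through 8, i.e. 9 levels counting the root), so the depth is the number of divisions: log_2(256) = 8

The recursion tree depth is log_2(256) = 8. At each level, the problem size is divided by 2, so it takes 8 divisions to reduce to a base case of size 1. The algorithm makes 2 recursive calls at each level.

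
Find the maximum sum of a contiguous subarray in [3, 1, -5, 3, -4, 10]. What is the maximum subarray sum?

Using Kadane's algorithm on [3, 1, -5, 3, -4, 10]:

Scanning through the array:
Position 1 (value 1): max_ending_here = 4, max_so_far = 4
Position 2 (value -5): max_ending_here = -1, max_so_far = 4
Position 3 (value 3): max_ending_here = 3, max_so_far = 4
Position 4 (value -4): max_ending_here = -1, max_so_far = 4
Position 5 (value 10): max_ending_here = 10, max_so_far = 10

Maximum subarray: [10]
Maximum sum: 10

The maximum subarray is [10] with sum 10. This subarray runs from index 5 to index 5.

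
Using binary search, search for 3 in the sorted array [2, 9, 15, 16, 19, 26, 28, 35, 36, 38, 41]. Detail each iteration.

Binary search for 3 in [2, 9, 15, 16, 19, 26, 28, 35, 36, 38, 41]:

lo=0, hi=10, mid=5, arr[mid]=26 -> 26 > 3, search left half
lo=0, hi=4, mid=2, arr[mid]=15 -> 15 > 3, search left half
lo=0, hi=1, mid=0, arr[mid]=2 -> 2 < 3, search right half
lo=1, hi=1, mid=1, arr[mid]=9 -> 9 > 3, search left half
lo=1 > hi=0, target 3 not found

Binary search determines that 3 is not in the array after 4 comparisons. The search space was exhausted without finding the target.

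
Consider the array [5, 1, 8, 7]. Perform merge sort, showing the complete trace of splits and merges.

Merge sort trace:

Split: [5, 1, 8, 7] -> [5, 1] and [8, 7]
  Split: [5, 1] -> [5] and [1]
  Merge: [5] + [1] -> [1, 5]
  Split: [8, 7] -> [8] and [7]
  Merge: [8] + [7] -> [7, 8]
Merge: [1, 5] + [7, 8] -> [1, 5, 7, 8]

Final sorted array: [1, 5, 7, 8]

The merge sort proceeds by recursively splitting the array and merging sorted halves.
After all merges, the sorted array is [1, 5, 7, 8].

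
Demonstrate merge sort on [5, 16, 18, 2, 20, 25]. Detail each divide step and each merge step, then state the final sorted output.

Merge sort trace:

Split: [5, 16, 18, 2, 20, 25] -> [5, 16, 18] and [2, 20, 25]
  Split: [5, 16, 18] -> [5] and [16, 18]
    Split: [16, 18] -> [16] and [18]
    Merge: [16] + [18] -> [16, 18]
  Merge: [5] + [16, 18] -> [5, 16, 18]
  Split: [2, 20, 25] -> [2] and [20, 25]
    Split: [20, 25] -> [20] and [25]
    Merge: [20] + [25] -> [20, 25]
  Merge: [2] + [20, 25] -> [2, 20, 25]
Merge: [5, 16, 18] + [2, 20, 25] -> [2, 5, 16, 18, 20, 25]

Final sorted array: [2, 5, 16, 18, 20, 25]

The merge sort proceeds by recursively splitting the array and merging sorted halves.
After all merges, the sorted array is [2, 5, 16, 18, 20, 25].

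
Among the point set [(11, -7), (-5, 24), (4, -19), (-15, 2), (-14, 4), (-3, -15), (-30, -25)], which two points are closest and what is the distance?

Computing all pairwise distances among 7 points:

d((11, -7), (-5, 24)) = 34.8855
d((11, -7), (4, -19)) = 13.8924
d((11, -7), (-15, 2)) = 27.5136
d((11, -7), (-14, 4)) = 27.313
d((11, -7), (-3, -15)) = 16.1245
d((11, -7), (-30, -25)) = 44.7772
d((-5, 24), (4, -19)) = 43.9318
d((-5, 24), (-15, 2)) = 24.1661
d((-5, 24), (-14, 4)) = 21.9317
d((-5, 24), (-3, -15)) = 39.0512
d((-5, 24), (-30, -25)) = 55.0091
d((4, -19), (-15, 2)) = 28.3196
d((4, -19), (-14, 4)) = 29.2062
d((4, -19), (-3, -15)) = 8.0623
d((4, -19), (-30, -25)) = 34.5254
d((-15, 2), (-14, 4)) = 2.2361 <-- minimum
d((-15, 2), (-3, -15)) = 20.8087
d((-15, 2), (-30, -25)) = 30.8869
d((-14, 4), (-3, -15)) = 21.9545
d((-14, 4), (-30, -25)) = 33.121
d((-3, -15), (-30, -25)) = 28.7924

Closest pair: (-15, 2) and (-14, 4) with distance 2.2361

The closest pair is (-15, 2) and (-14, 4) with Euclidean distance 2.2361. For 7 points, brute-force pairwise comparison is shown above. For large n, the divide-and-conquer algorithm (sort by x, recurse on halves, check the dividing strip) achieves O(n log n).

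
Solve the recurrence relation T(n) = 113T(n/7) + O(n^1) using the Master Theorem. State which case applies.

Master Theorem for T(n) = 113T(n/7) + O(n^1):

a = 113, b = 7, c = 1
log_b(a) = log_7(113) = 2.4294

Case 1: c = 1 < log_7(113) = 2.4294
T(n) = O(n^(log_7 113))

For T(n) = 113T(n/7) + O(n^1): log_7(113) = 2.4294. This is Case 1 of the Master Theorem (c < log_b(a), work dominated by leaves), giving O(n^(log_7 113)).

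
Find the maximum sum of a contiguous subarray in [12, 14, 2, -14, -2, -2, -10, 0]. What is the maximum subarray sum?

Using Kadane's algorithm on [12, 14, 2, -14, -2, -2, -10, 0]:

Scanning through the array:
Position 1 (value 14): max_ending_here = 26, max_so_far = 26
Position 2 (value 2): max_ending_here = 28, max_so_far = 28
Position 3 (value -14): max_ending_here = 14, max_so_far = 28
Position 4 (value -2): max_ending_here = 12, max_so_far = 28
Position 5 (value -2): max_ending_here = 10, max_so_far = 28
Position 6 (value -10): max_ending_here = 0, max_so_far = 28
Position 7 (value 0): max_ending_here = 0, max_so_far = 28

Maximum subarray: [12, 14, 2]
Maximum sum: 28

The maximum subarray is [12, 14, 2] with sum 28. This subarray runs from index 0 to index 2.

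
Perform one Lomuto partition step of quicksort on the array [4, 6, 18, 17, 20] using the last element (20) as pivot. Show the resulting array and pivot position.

Lomuto partition with pivot = 20:

Initial array: [4, 6, 18, 17, 20]

arr[0]=4 <= 20: swap with position 0, array becomes [4, 6, 18, 17, 20]
arr[1]=6 <= 20: swap with position 1, array becomes [4, 6, 18, 17, 20]
arr[2]=18 <= 20: swap with position 2, array becomes [4, 6, 18, 17, 20]
arr[3]=17 <= 20: swap with position 3, array becomes [4, 6, 18, 17, 20]

Place pivot at position 4: [4, 6, 18, 17, 20]
Pivot position: 4

After partitioning with pivot 20, the array becomes [4, 6, 18, 17, 20]. The pivot is placed at index 4. All elements to the left of the pivot are <= 20, and all elements to the right are > 20.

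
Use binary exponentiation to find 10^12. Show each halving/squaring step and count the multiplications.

Computing 10^12 by squaring (build up from 10^1; each line after the first costs one multiplication):

10^1 = 10
10^2 = (10^1)^2 = 10^2 = 100
10^3 = 10 * 10^2 = 10 * 100 = 1000
10^6 = (10^3)^2 = 1000^2 = 1000000
10^12 = (10^6)^2 = 1000000^2 = 1000000000000

Result: 1000000000000
Multiplications needed: 4 (4 lines after 10^1)

10^12 = 1000000000000. Using exponentiation by squaring, this requires 4 multiplications. The key idea: if the exponent is even, square the half-power; if odd, multiply by the base once.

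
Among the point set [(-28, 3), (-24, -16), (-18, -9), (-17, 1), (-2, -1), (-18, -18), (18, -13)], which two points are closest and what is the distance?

Computing all pairwise distances among 7 points:

d((-28, 3), (-24, -16)) = 19.4165
d((-28, 3), (-18, -9)) = 15.6205
d((-28, 3), (-17, 1)) = 11.1803
d((-28, 3), (-2, -1)) = 26.3059
d((-28, 3), (-18, -18)) = 23.2594
d((-28, 3), (18, -13)) = 48.7032
d((-24, -16), (-18, -9)) = 9.2195
d((-24, -16), (-17, 1)) = 18.3848
d((-24, -16), (-2, -1)) = 26.6271
d((-24, -16), (-18, -18)) = 6.3246 <-- minimum
d((-24, -16), (18, -13)) = 42.107
d((-18, -9), (-17, 1)) = 10.0499
d((-18, -9), (-2, -1)) = 17.8885
d((-18, -9), (-18, -18)) = 9.0
d((-18, -9), (18, -13)) = 36.2215
d((-17, 1), (-2, -1)) = 15.1327
d((-17, 1), (-18, -18)) = 19.0263
d((-17, 1), (18, -13)) = 37.6962
d((-2, -1), (-18, -18)) = 23.3452
d((-2, -1), (18, -13)) = 23.3238
d((-18, -18), (18, -13)) = 36.3456

Closest pair: (-24, -16) and (-18, -18) with distance 6.3246

The closest pair is (-24, -16) and (-18, -18) with Euclidean distance 6.3246. For 7 points, brute-force pairwise comparison is shown above. For large n, the divide-and-conquer algorithm (sort by x, recurse on halves, check the dividing strip) achieves O(n log n).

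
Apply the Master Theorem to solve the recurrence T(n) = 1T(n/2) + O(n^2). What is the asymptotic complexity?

Master Theorem for T(n) = 1T(n/2) + O(n^2):

a = 1, b = 2, c = 2
log_b(a) = log_2(1) = 0.0000

Case 3: c = 2 > log_2(1) = 0.0000
T(n) = O(n^2) = O(n^2)

For T(n) = 1T(n/2) + O(n^2): log_2(1) = 0.0000. This is Case 3 of the Master Theorem (c > log_b(a), work dominated by root), giving O(n^2).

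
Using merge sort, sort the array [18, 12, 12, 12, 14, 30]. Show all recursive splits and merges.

Merge sort trace:

Split: [18, 12, 12, 12, 14, 30] -> [18, 12, 12] and [12, 14, 30]
  Split: [18, 12, 12] -> [18] and [12, 12]
    Split: [12, 12] -> [12] and [12]
    Merge: [12] + [12] -> [12, 12]
  Merge: [18] + [12, 12] -> [12, 12, 18]
  Split: [12, 14, 30] -> [12] and [14, 30]
    Split: [14, 30] -> [14] and [30]
    Merge: [14] + [30] -> [14, 30]
  Merge: [12] + [14, 30] -> [12, 14, 30]
Merge: [12, 12, 18] + [12, 14, 30] -> [12, 12, 12, 14, 18, 30]

Final sorted array: [12, 12, 12, 14, 18, 30]

The merge sort proceeds by recursively splitting the array and merging sorted halves.
After all merges, the sorted array is [12, 12, 12, 14, 18, 30].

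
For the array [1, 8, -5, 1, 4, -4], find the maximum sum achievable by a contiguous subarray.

Using Kadane's algorithm on [1, 8, -5, 1, 4, -4]:

Scanning through the array:
Position 1 (value 8): max_ending_here = 9, max_so_far = 9
Position 2 (value -5): max_ending_here = 4, max_so_far = 9
Position 3 (value 1): max_ending_here = 5, max_so_far = 9
Position 4 (value 4): max_ending_here = 9, max_so_far = 9
Position 5 (value -4): max_ending_here = 5, max_so_far = 9

Maximum subarray: [1, 8]
Maximum sum: 9

The maximum subarray is [1, 8] with sum 9. This subarray runs from index 0 to index 1.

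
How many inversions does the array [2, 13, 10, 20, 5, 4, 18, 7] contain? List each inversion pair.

Finding inversions in [2, 13, 10, 20, 5, 4, 18, 7]:

(1, 2): arr[1]=13 > arr[2]=10
(1, 4): arr[1]=13 > arr[4]=5
(1, 5): arr[1]=13 > arr[5]=4
(1, 7): arr[1]=13 > arr[7]=7
(2, 4): arr[2]=10 > arr[4]=5
(2, 5): arr[2]=10 > arr[5]=4
(2, 7): arr[2]=10 > arr[7]=7
(3, 4): arr[3]=20 > arr[4]=5
(3, 5): arr[3]=20 > arr[5]=4
(3, 6): arr[3]=20 > arr[6]=18
(3, 7): arr[3]=20 > arr[7]=7
(4, 5): arr[4]=5 > arr[5]=4
(6, 7): arr[6]=18 > arr[7]=7

Total inversions: 13

The array has 13 inversion(s): (1,2), (1,4), (1,5), (1,7), (2,4), (2,5), (2,7), (3,4), (3,5), (3,6), (3,7), (4,5), (6,7). Each pair (i,j) satisfies i < j and arr[i] > arr[j].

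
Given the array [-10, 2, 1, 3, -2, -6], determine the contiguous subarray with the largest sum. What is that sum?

Using Kadane's algorithm on [-10, 2, 1, 3, -2, -6]:

Scanning through the array:
Position 1 (value 2): max_ending_here = 2, max_so_far = 2
Position 2 (value 1): max_ending_here = 3, max_so_far = 3
Position 3 (value 3): max_ending_here = 6, max_so_far = 6
Position 4 (value -2): max_ending_here = 4, max_so_far = 6
Position 5 (value -6): max_ending_here = -2, max_so_far = 6

Maximum subarray: [2, 1, 3]
Maximum sum: 6

The maximum subarray is [2, 1, 3] with sum 6. This subarray runs from index 1 to index 3.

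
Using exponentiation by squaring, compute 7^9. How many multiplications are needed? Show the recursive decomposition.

Computing 7^9 by squaring (build up from 7^1; each line after the first costs one multiplication):

7^1 = 7
7^2 = (7^1)^2 = 7^2 = 49
7^4 = (7^2)^2 = 49^2 = 2401
7^8 = (7^4)^2 = 2401^2 = 5764801
7^9 = 7 * 7^8 = 7 * 5764801 = 40353607

Result: 40353607
Multiplications needed: 4 (4 lines after 7^1)

7^9 = 40353607. Using exponentiation by squaring, this requires 4 multiplications. The key idea: if the exponent is even, square the half-power; if odd, multiply by the base once.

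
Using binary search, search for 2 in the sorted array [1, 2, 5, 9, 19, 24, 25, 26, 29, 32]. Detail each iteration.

Binary search for 2 in [1, 2, 5, 9, 19, 24, 25, 26, 29, 32]:

lo=0, hi=9, mid=4, arr[mid]=19 -> 19 > 2, search left half
lo=0, hi=3, mid=1, arr[mid]=2 -> Found target at index 1!

Binary search finds 2 at index 1 after 2 comparisons. The search repeatedly halves the search space by comparing with the middle element.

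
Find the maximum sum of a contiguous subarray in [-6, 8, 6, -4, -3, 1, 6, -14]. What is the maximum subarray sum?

Using Kadane's algorithm on [-6, 8, 6, -4, -3, 1, 6, -14]:

Scanning through the array:
Position 1 (value 8): max_ending_here = 8, max_so_far = 8
Position 2 (value 6): max_ending_here = 14, max_so_far = 14
Position 3 (value -4): max_ending_here = 10, max_so_far = 14
Position 4 (value -3): max_ending_here = 7, max_so_far = 14
Position 5 (value 1): max_ending_here = 8, max_so_far = 14
Position 6 (value 6): max_ending_here = 14, max_so_far = 14
Position 7 (value -14): max_ending_here = 0, max_so_far = 14

Maximum subarray: [8, 6]
Maximum sum: 14

The maximum subarray is [8, 6] with sum 14. This subarray runs from index 1 to index 2.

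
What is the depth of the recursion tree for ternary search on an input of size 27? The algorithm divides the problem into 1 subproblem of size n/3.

For divide and conquer with division factor 3:

Problem sizes at each level:
Level 0: 27
Level 1: 9
Level 2: 3
Level 3: 1

The root is level 0 and the size-1 base case is level 3 (the tree spans levels 0 through 3, i.e. 4 levels counting the root), so the depth is the number of divisions: log_3(27) = 3

The recursion tree depth is log_3(27) = 3. At each level, the problem size is divided by 3, so it takes 3 divisions to reduce to a base case of size 1. The algorithm makes 1 recursive call at each level.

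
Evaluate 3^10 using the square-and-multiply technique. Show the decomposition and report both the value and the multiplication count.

Computing 3^10 by squaring (build up from 3^1; each line after the first costs one multiplication):

3^1 = 3
3^2 = (3^1)^2 = 3^2 = 9
3^4 = (3^2)^2 = 9^2 = 81
3^5 = 3 * 3^4 = 3 * 81 = 243
3^10 = (3^5)^2 = 243^2 = 59049

Result: 59049
Multiplications needed: 4 (4 lines after 3^1)

3^10 = 59049. Using exponentiation by squaring, this requires 4 multiplications. The key idea: if the exponent is even, square the half-power; if odd, multiply by the base once.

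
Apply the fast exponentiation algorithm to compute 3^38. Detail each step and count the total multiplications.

Computing 3^38 by squaring (build up from 3^1; each line after the first costs one multiplication):

3^1 = 3
3^2 = (3^1)^2 = 3^2 = 9
3^4 = (3^2)^2 = 9^2 = 81
3^8 = (3^4)^2 = 81^2 = 6561
3^9 = 3 * 3^8 = 3 * 6561 = 19683
3^18 = (3^9)^2 = 19683^2 = 387420489
3^19 = 3 * 3^18 = 3 * 387420489 = 1162261467
3^38 = (3^19)^2 = 1162261467^2 = 1350851717672992089

Result: 1350851717672992089
Multiplications needed: 7 (7 lines after 3^1)

3^38 = 1350851717672992089. Using exponentiation by squaring, this requires 7 multiplications. The key idea: if the exponent is even, square the half-power; if odd, multiply by the base once.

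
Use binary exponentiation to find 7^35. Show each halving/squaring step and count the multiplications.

Computing 7^35 by squaring (build up from 7^1; each line after the first costs one multiplication):

7^1 = 7
7^2 = (7^1)^2 = 7^2 = 49
7^4 = (7^2)^2 = 49^2 = 2401
7^8 = (7^4)^2 = 2401^2 = 5764801
7^16 = (7^8)^2 = 5764801^2 = 33232930569601
7^17 = 7 * 7^16 = 7 * 33232930569601 = 232630513987207
7^34 = (7^17)^2 = 232630513987207^2 = 54116956037952111668959660849
7^35 = 7 * 7^34 = 7 * 54116956037952111668959660849 = 378818692265664781682717625943

Result: 378818692265664781682717625943
Multiplications needed: 7 (7 lines after 7^1)

7^35 = 378818692265664781682717625943. Using exponentiation by squaring, this requires 7 multiplications. The key idea: if the exponent is even, square the half-power; if odd, multiply by the base once.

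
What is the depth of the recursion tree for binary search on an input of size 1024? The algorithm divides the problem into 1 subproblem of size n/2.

For divide and conquer with division factor 2:

Problem sizes at each level:
Level 0: 1024
Level 1: 512
Level 2: 256
Level 3: 128
Level 4: 64
Level 5: 32
Level 6: 16
Level 7: 8
Level 8: 4
Level 9: 2
Level 10: 1

The root is level 0 and the size-1 base case is level 10 (the tree spans levels 0 through 10, i.e. 11 levels counting the root), so the depth is the number of divisions: log_2(1024) = 10

The recursion tree depth is log_2(1024) = 10. At each level, the problem size is divided by 2, so it takes 10 divisions to reduce to a base case of size 1. The algorithm makes 1 recursive call at each level.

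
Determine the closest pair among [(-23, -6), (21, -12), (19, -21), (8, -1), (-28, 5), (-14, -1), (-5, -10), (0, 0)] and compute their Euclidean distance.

Computing all pairwise distances among 8 points:

d((-23, -6), (21, -12)) = 44.4072
d((-23, -6), (19, -21)) = 44.5982
d((-23, -6), (8, -1)) = 31.4006
d((-23, -6), (-28, 5)) = 12.083
d((-23, -6), (-14, -1)) = 10.2956
d((-23, -6), (-5, -10)) = 18.4391
d((-23, -6), (0, 0)) = 23.7697
d((21, -12), (19, -21)) = 9.2195
d((21, -12), (8, -1)) = 17.0294
d((21, -12), (-28, 5)) = 51.8652
d((21, -12), (-14, -1)) = 36.6879
d((21, -12), (-5, -10)) = 26.0768
d((21, -12), (0, 0)) = 24.1868
d((19, -21), (8, -1)) = 22.8254
d((19, -21), (-28, 5)) = 53.7122
d((19, -21), (-14, -1)) = 38.5876
d((19, -21), (-5, -10)) = 26.4008
d((19, -21), (0, 0)) = 28.3196
d((8, -1), (-28, 5)) = 36.4966
d((8, -1), (-14, -1)) = 22.0
d((8, -1), (-5, -10)) = 15.8114
d((8, -1), (0, 0)) = 8.0623 <-- minimum
d((-28, 5), (-14, -1)) = 15.2315
d((-28, 5), (-5, -10)) = 27.4591
d((-28, 5), (0, 0)) = 28.4429
d((-14, -1), (-5, -10)) = 12.7279
d((-14, -1), (0, 0)) = 14.0357
d((-5, -10), (0, 0)) = 11.1803

Closest pair: (8, -1) and (0, 0) with distance 8.0623

The closest pair is (8, -1) and (0, 0) with Euclidean distance 8.0623. For 8 points, brute-force pairwise comparison is shown above. For large n, the divide-and-conquer algorithm (sort by x, recurse on halves, check the dividing strip) achieves O(n log n).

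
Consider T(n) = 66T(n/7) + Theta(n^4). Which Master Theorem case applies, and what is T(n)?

Master Theorem for T(n) = 66T(n/7) + O(n^4):

a = 66, b = 7, c = 4
log_b(a) = log_7(66) = 2.1531

Case 3: c = 4 > log_7(66) = 2.1531
T(n) = O(n^4) = O(n^4)

For T(n) = 66T(n/7) + O(n^4): log_7(66) = 2.1531. This is Case 3 of the Master Theorem (c > log_b(a), work dominated by root), giving O(n^4).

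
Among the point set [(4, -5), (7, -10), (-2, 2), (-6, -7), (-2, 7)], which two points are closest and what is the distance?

Computing all pairwise distances among 5 points:

d((4, -5), (7, -10)) = 5.831
d((4, -5), (-2, 2)) = 9.2195
d((4, -5), (-6, -7)) = 10.198
d((4, -5), (-2, 7)) = 13.4164
d((7, -10), (-2, 2)) = 15.0
d((7, -10), (-6, -7)) = 13.3417
d((7, -10), (-2, 7)) = 19.2354
d((-2, 2), (-6, -7)) = 9.8489
d((-2, 2), (-2, 7)) = 5.0 <-- minimum
d((-6, -7), (-2, 7)) = 14.5602

Closest pair: (-2, 2) and (-2, 7) with distance 5.0

The closest pair is (-2, 2) and (-2, 7) with Euclidean distance 5.0. For 5 points, brute-force pairwise comparison is shown above. For large n, the divide-and-conquer algorithm (sort by x, recurse on halves, check the dividing strip) achieves O(n log n).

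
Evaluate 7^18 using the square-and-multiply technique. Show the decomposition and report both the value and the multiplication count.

Computing 7^18 by squaring (build up from 7^1; each line after the first costs one multiplication):

7^1 = 7
7^2 = (7^1)^2 = 7^2 = 49
7^4 = (7^2)^2 = 49^2 = 2401
7^8 = (7^4)^2 = 2401^2 = 5764801
7^9 = 7 * 7^8 = 7 * 5764801 = 40353607
7^18 = (7^9)^2 = 40353607^2 = 1628413597910449

Result: 1628413597910449
Multiplications needed: 5 (5 lines after 7^1)

7^18 = 1628413597910449. Using exponentiation by squaring, this requires 5 multiplications. The key idea: if the exponent is even, square the half-power; if odd, multiply by the base once.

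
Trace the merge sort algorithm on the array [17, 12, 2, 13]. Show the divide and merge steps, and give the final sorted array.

Merge sort trace:

Split: [17, 12, 2, 13] -> [17, 12] and [2, 13]
  Split: [17, 12] -> [17] and [12]
  Merge: [17] + [12] -> [12, 17]
  Split: [2, 13] -> [2] and [13]
  Merge: [2] + [13] -> [2, 13]
Merge: [12, 17] + [2, 13] -> [2, 12, 13, 17]

Final sorted array: [2, 12, 13, 17]

The merge sort proceeds by recursively splitting the array and merging sorted halves.
After all merges, the sorted array is [2, 12, 13, 17].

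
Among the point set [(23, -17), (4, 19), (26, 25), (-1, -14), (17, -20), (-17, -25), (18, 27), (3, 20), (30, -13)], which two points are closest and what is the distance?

Computing all pairwise distances among 9 points:

d((23, -17), (4, 19)) = 40.7063
d((23, -17), (26, 25)) = 42.107
d((23, -17), (-1, -14)) = 24.1868
d((23, -17), (17, -20)) = 6.7082
d((23, -17), (-17, -25)) = 40.7922
d((23, -17), (18, 27)) = 44.2832
d((23, -17), (3, 20)) = 42.0595
d((23, -17), (30, -13)) = 8.0623
d((4, 19), (26, 25)) = 22.8035
d((4, 19), (-1, -14)) = 33.3766
d((4, 19), (17, -20)) = 41.1096
d((4, 19), (-17, -25)) = 48.7545
d((4, 19), (18, 27)) = 16.1245
d((4, 19), (3, 20)) = 1.4142 <-- minimum
d((4, 19), (30, -13)) = 41.2311
d((26, 25), (-1, -14)) = 47.4342
d((26, 25), (17, -20)) = 45.8912
d((26, 25), (-17, -25)) = 65.9469
d((26, 25), (18, 27)) = 8.2462
d((26, 25), (3, 20)) = 23.5372
d((26, 25), (30, -13)) = 38.2099
d((-1, -14), (17, -20)) = 18.9737
d((-1, -14), (-17, -25)) = 19.4165
d((-1, -14), (18, 27)) = 45.1885
d((-1, -14), (3, 20)) = 34.2345
d((-1, -14), (30, -13)) = 31.0161
d((17, -20), (-17, -25)) = 34.3657
d((17, -20), (18, 27)) = 47.0106
d((17, -20), (3, 20)) = 42.3792
d((17, -20), (30, -13)) = 14.7648
d((-17, -25), (18, 27)) = 62.6817
d((-17, -25), (3, 20)) = 49.2443
d((-17, -25), (30, -13)) = 48.5077
d((18, 27), (3, 20)) = 16.5529
d((18, 27), (30, -13)) = 41.7612
d((3, 20), (30, -13)) = 42.638

Closest pair: (4, 19) and (3, 20) with distance 1.4142

The closest pair is (4, 19) and (3, 20) with Euclidean distance 1.4142. For 9 points, brute-force pairwise comparison is shown above. For large n, the divide-and-conquer algorithm (sort by x, recurse on halves, check the dividing strip) achieves O(n log n).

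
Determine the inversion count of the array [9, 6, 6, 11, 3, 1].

Finding inversions in [9, 6, 6, 11, 3, 1]:

(0, 1): arr[0]=9 > arr[1]=6
(0, 2): arr[0]=9 > arr[2]=6
(0, 4): arr[0]=9 > arr[4]=3
(0, 5): arr[0]=9 > arr[5]=1
(1, 4): arr[1]=6 > arr[4]=3
(1, 5): arr[1]=6 > arr[5]=1
(2, 4): arr[2]=6 > arr[4]=3
(2, 5): arr[2]=6 > arr[5]=1
(3, 4): arr[3]=11 > arr[4]=3
(3, 5): arr[3]=11 > arr[5]=1
(4, 5): arr[4]=3 > arr[5]=1

Total inversions: 11

The array has 11 inversion(s): (0,1), (0,2), (0,4), (0,5), (1,4), (1,5), (2,4), (2,5), (3,4), (3,5), (4,5). Each pair (i,j) satisfies i < j and arr[i] > arr[j].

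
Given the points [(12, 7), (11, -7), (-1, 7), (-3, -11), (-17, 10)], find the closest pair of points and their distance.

Computing all pairwise distances among 5 points:

d((12, 7), (11, -7)) = 14.0357
d((12, 7), (-1, 7)) = 13.0 <-- minimum
d((12, 7), (-3, -11)) = 23.4307
d((12, 7), (-17, 10)) = 29.1548
d((11, -7), (-1, 7)) = 18.4391
d((11, -7), (-3, -11)) = 14.5602
d((11, -7), (-17, 10)) = 32.7567
d((-1, 7), (-3, -11)) = 18.1108
d((-1, 7), (-17, 10)) = 16.2788
d((-3, -11), (-17, 10)) = 25.2389

Closest pair: (12, 7) and (-1, 7) with distance 13.0

The closest pair is (12, 7) and (-1, 7) with Euclidean distance 13.0. For 5 points, brute-force pairwise comparison is shown above. For large n, the divide-and-conquer algorithm (sort by x, recurse on halves, check the dividing strip) achieves O(n log n).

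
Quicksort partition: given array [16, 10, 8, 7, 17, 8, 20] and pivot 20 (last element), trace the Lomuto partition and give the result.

Lomuto partition with pivot = 20:

Initial array: [16, 10, 8, 7, 17, 8, 20]

arr[0]=16 <= 20: swap with position 0, array becomes [16, 10, 8, 7, 17, 8, 20]
arr[1]=10 <= 20: swap with position 1, array becomes [16, 10, 8, 7, 17, 8, 20]
arr[2]=8 <= 20: swap with position 2, array becomes [16, 10, 8, 7, 17, 8, 20]
arr[3]=7 <= 20: swap with position 3, array becomes [16, 10, 8, 7, 17, 8, 20]
arr[4]=17 <= 20: swap with position 4, array becomes [16, 10, 8, 7, 17, 8, 20]
arr[5]=8 <= 20: swap with position 5, array becomes [16, 10, 8, 7, 17, 8, 20]

Place pivot at position 6: [16, 10, 8, 7, 17, 8, 20]
Pivot position: 6

After partitioning with pivot 20, the array becomes [16, 10, 8, 7, 17, 8, 20]. The pivot is placed at index 6. All elements to the left of the pivot are <= 20, and all elements to the right are > 20.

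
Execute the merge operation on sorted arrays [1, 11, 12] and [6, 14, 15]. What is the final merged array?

Merging process:

Compare 1 vs 6: take 1 from left. Merged: [1]
Compare 11 vs 6: take 6 from right. Merged: [1, 6]
Compare 11 vs 14: take 11 from left. Merged: [1, 6, 11]
Compare 12 vs 14: take 12 from left. Merged: [1, 6, 11, 12]
Append remaining from right: [14, 15]. Merged: [1, 6, 11, 12, 14, 15]

Final merged array: [1, 6, 11, 12, 14, 15]
Total comparisons: 4

The merged array is [1, 6, 11, 12, 14, 15], requiring 4 comparisons. The merge step runs in O(n) time where n is the total number of elements.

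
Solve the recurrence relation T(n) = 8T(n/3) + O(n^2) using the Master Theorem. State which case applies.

Master Theorem for T(n) = 8T(n/3) + O(n^2):

a = 8, b = 3, c = 2
log_b(a) = log_3(8) = 1.8928

Case 3: c = 2 > log_3(8) = 1.8928
T(n) = O(n^2) = O(n^2)

For T(n) = 8T(n/3) + O(n^2): log_3(8) = 1.8928. This is Case 3 of the Master Theorem (c > log_b(a), work dominated by root), giving O(n^2).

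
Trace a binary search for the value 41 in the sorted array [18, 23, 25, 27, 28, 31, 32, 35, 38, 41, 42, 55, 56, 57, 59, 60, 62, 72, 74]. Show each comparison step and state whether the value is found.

Binary search for 41 in [18, 23, 25, 27, 28, 31, 32, 35, 38, 41, 42, 55, 56, 57, 59, 60, 62, 72, 74]:

lo=0, hi=18, mid=9, arr[mid]=41 -> Found target at index 9!

Binary search finds 41 at index 9 after 1 comparisons. The search repeatedly halves the search space by comparing with the middle element.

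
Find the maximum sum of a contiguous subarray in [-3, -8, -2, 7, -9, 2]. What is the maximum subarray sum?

Using Kadane's algorithm on [-3, -8, -2, 7, -9, 2]:

Scanning through the array:
Position 1 (value -8): max_ending_here = -8, max_so_far = -3
Position 2 (value -2): max_ending_here = -2, max_so_far = -2
Position 3 (value 7): max_ending_here = 7, max_so_far = 7
Position 4 (value -9): max_ending_here = -2, max_so_far = 7
Position 5 (value 2): max_ending_here = 2, max_so_far = 7

Maximum subarray: [7]
Maximum sum: 7

The maximum subarray is [7] with sum 7. This subarray runs from index 3 to index 3.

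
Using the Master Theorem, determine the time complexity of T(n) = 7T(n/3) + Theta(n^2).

Master Theorem for T(n) = 7T(n/3) + O(n^2):

a = 7, b = 3, c = 2
log_b(a) = log_3(7) = 1.7712

Case 3: c = 2 > log_3(7) = 1.7712
T(n) = O(n^2) = O(n^2)

For T(n) = 7T(n/3) + O(n^2): log_3(7) = 1.7712. This is Case 3 of the Master Theorem (c > log_b(a), work dominated by root), giving O(n^2).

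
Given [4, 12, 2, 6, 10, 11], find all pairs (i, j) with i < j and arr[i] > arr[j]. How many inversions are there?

Finding inversions in [4, 12, 2, 6, 10, 11]:

(0, 2): arr[0]=4 > arr[2]=2
(1, 2): arr[1]=12 > arr[2]=2
(1, 3): arr[1]=12 > arr[3]=6
(1, 4): arr[1]=12 > arr[4]=10
(1, 5): arr[1]=12 > arr[5]=11

Total inversions: 5

The array has 5 inversion(s): (0,2), (1,2), (1,3), (1,4), (1,5). Each pair (i,j) satisfies i < j and arr[i] > arr[j].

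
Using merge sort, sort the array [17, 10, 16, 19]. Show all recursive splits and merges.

Merge sort trace:

Split: [17, 10, 16, 19] -> [17, 10] and [16, 19]
  Split: [17, 10] -> [17] and [10]
  Merge: [17] + [10] -> [10, 17]
  Split: [16, 19] -> [16] and [19]
  Merge: [16] + [19] -> [16, 19]
Merge: [10, 17] + [16, 19] -> [10, 16, 17, 19]

Final sorted array: [10, 16, 17, 19]

The merge sort proceeds by recursively splitting the array and merging sorted halves.
After all merges, the sorted array is [10, 16, 17, 19].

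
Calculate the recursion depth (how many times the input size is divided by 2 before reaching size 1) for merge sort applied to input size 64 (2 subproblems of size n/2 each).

For divide and conquer with division factor 2:

Problem sizes at each level:
Level 0: 64
Level 1: 32
Level 2: 16
Level 3: 8
Level 4: 4
Level 5: 2
Level 6: 1

The root is level 0 and the size-1 base case is level 6 (the tree spans levels 0 through 6, i.e. 7 levels counting the root), so the depth is the number of divisions: log_2(64) = 6

The recursion tree depth is log_2(64) = 6. At each level, the problem size is divided by 2, so it takes 6 divisions to reduce to a base case of size 1. The algorithm makes 2 recursive calls at each level.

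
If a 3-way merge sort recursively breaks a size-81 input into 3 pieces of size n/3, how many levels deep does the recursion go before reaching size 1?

For divide and conquer with division factor 3:

Problem sizes at each level:
Level 0: 81
Level 1: 27
Level 2: 9
Level 3: 3
Level 4: 1

The root is level 0 and the size-1 base case is level 4 (the tree spans levels 0 through 4, i.e. 5 levels counting the root), so the depth is the number of divisions: log_3(81) = 4

The recursion tree depth is log_3(81) = 4. At each level, the problem size is divided by 3, so it takes 4 divisions to reduce to a base case of size 1. The algorithm makes 3 recursive calls at each level.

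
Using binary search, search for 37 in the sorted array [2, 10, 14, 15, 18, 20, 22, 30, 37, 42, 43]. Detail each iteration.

Binary search for 37 in [2, 10, 14, 15, 18, 20, 22, 30, 37, 42, 43]:

lo=0, hi=10, mid=5, arr[mid]=20 -> 20 < 37, search right half
lo=6, hi=10, mid=8, arr[mid]=37 -> Found target at index 8!

Binary search finds 37 at index 8 after 2 comparisons. The search repeatedly halves the search space by comparing with the middle element.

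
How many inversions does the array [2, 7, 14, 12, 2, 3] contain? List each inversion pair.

Finding inversions in [2, 7, 14, 12, 2, 3]:

(1, 4): arr[1]=7 > arr[4]=2
(1, 5): arr[1]=7 > arr[5]=3
(2, 3): arr[2]=14 > arr[3]=12
(2, 4): arr[2]=14 > arr[4]=2
(2, 5): arr[2]=14 > arr[5]=3
(3, 4): arr[3]=12 > arr[4]=2
(3, 5): arr[3]=12 > arr[5]=3

Total inversions: 7

The array has 7 inversion(s): (1,4), (1,5), (2,3), (2,4), (2,5), (3,4), (3,5). Each pair (i,j) satisfies i < j and arr[i] > arr[j].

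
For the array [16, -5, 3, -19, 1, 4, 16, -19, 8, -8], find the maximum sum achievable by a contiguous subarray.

Using Kadane's algorithm on [16, -5, 3, -19, 1, 4, 16, -19, 8, -8]:

Scanning through the array:
Position 1 (value -5): max_ending_here = 11, max_so_far = 16
Position 2 (value 3): max_ending_here = 14, max_so_far = 16
Position 3 (value -19): max_ending_here = -5, max_so_far = 16
Position 4 (value 1): max_ending_here = 1, max_so_far = 16
Position 5 (value 4): max_ending_here = 5, max_so_far = 16
Position 6 (value 16): max_ending_here = 21, max_so_far = 21
Position 7 (value -19): max_ending_here = 2, max_so_far = 21
Position 8 (value 8): max_ending_here = 10, max_so_far = 21
Position 9 (value -8): max_ending_here = 2, max_so_far = 21

Maximum subarray: [1, 4, 16]
Maximum sum: 21

The maximum subarray is [1, 4, 16] with sum 21. This subarray runs from index 4 to index 6.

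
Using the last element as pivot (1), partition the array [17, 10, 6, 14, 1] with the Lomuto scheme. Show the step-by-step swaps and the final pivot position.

Lomuto partition with pivot = 1:

Initial array: [17, 10, 6, 14, 1]

arr[0]=17 > 1: no swap
arr[1]=10 > 1: no swap
arr[2]=6 > 1: no swap
arr[3]=14 > 1: no swap

Place pivot at position 0: [1, 10, 6, 14, 17]
Pivot position: 0

After partitioning with pivot 1, the array becomes [1, 10, 6, 14, 17]. The pivot is placed at index 0. All elements to the left of the pivot are <= 1, and all elements to the right are > 1.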